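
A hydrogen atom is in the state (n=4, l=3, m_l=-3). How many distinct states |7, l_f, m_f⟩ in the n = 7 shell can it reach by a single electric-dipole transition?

E1 requires Δl = ±1, so l_f ∈ {2, 4}; with 0 ≤ l_f ≤ n_f−1 = 6, the allowed l_f values are {2, 4}.
For l_f = 2: m_f ∈ {m_i−1, m_i, m_i+1} ∩ [−2, 2] = {-2} → 1 state.
For l_f = 4: m_f ∈ {m_i−1, m_i, m_i+1} ∩ [−4, 4] = {-4, -3, -2} → 3 states.
Total: 4.

4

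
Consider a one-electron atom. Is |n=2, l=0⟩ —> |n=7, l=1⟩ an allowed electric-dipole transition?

Initial l = 0, final l = 1, so Δl = +1. E1 requires Δl = ±1: ✓.
All E1 selection rules are satisfied.

allowed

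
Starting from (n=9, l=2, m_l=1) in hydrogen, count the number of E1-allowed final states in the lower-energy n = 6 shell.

E1 requires Δl = ±1, so l_f ∈ {1, 3}; with 0 ≤ l_f ≤ n_f−1 = 5, the allowed l_f values are {1, 3}.
For l_f = 1: m_f ∈ {m_i−1, m_i, m_i+1} ∩ [−1, 1] = {0, 1} → 2 states.
For l_f = 3: m_f ∈ {m_i−1, m_i, m_i+1} ∩ [−3, 3] = {0, 1, 2} → 3 states.
Total: 5.

5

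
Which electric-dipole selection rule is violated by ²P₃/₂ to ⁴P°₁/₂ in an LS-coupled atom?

ΔL = 0, ±1 (not L=0↔0): L: 1 → 1, ΔL = +0 — satisfied.
Parity must change: even → odd — satisfied.
ΔS = 0: S: 1/2 → 3/2 — violated.
ΔJ = 0, ±1 (not J=0↔0): J: 3/2 → 1/2, ΔJ = -1 — satisfied.

the ΔS = 0 rule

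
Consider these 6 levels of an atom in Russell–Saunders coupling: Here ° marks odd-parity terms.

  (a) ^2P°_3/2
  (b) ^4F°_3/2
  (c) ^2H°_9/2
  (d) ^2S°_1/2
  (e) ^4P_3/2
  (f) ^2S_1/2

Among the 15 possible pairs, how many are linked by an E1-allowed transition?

(a)–(b): forbidden (parity, ΔS, ΔL).
(a)–(c): forbidden (parity, ΔL, ΔJ).
(a)–(d): forbidden (parity).
(a)–(e): forbidden (ΔS).
(a)–(f): allowed.
(b)–(c): forbidden (parity, ΔS, ΔL, ΔJ).
(b)–(d): forbidden (parity, ΔS, ΔL).
(b)–(e): forbidden (ΔL).
(b)–(f): forbidden (ΔS, ΔL).
(c)–(d): forbidden (parity, ΔL, ΔJ).
(c)–(e): forbidden (ΔS, ΔL, ΔJ).
(c)–(f): forbidden (ΔL, ΔJ).
(d)–(e): forbidden (ΔS).
(d)–(f): forbidden (ΔL).
(e)–(f): forbidden (parity, ΔS).
Allowed pairs: 1 of 15.

1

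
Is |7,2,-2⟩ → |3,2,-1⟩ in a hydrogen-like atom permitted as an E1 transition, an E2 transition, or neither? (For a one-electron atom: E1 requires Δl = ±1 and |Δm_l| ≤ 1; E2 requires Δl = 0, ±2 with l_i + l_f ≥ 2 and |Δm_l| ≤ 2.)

Δl = 2 − 2 = +0; l_i + l_f = 4.
Δm_l = +1.
E1 (Δl = ±1, |Δm_l| ≤ 1): not satisfied.
E2 (Δl = 0,±2, l_i+l_f ≥ 2, |Δm_l| ≤ 2): satisfied.

E2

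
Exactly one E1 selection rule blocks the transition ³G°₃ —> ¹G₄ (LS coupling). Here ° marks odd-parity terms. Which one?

Initial level: S=1, L=4, J=3, parity odd. Final level: S=0, L=4, J=4, parity even.
Parity must change: odd → even — ✓.
ΔS = 0: S: 1 → 0 — ✗.
ΔL = 0, ±1 (not L=0↔0): L: 4 → 4, ΔL = +0 — ✓.
ΔJ = 0, ±1 (not J=0↔0): J: 3 → 4, ΔJ = +1 — ✓.

the ΔS = 0 rule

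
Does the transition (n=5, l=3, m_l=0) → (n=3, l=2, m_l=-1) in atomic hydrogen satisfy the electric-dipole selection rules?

allowed

Initial l = 3, final l = 2, so Δl = -1. E1 requires Δl = ±1: satisfied.
m_l: 0 → -1 (Δm_l = -1). |Δm_l| ≤ 1 satisfied.
All E1 selection rules are satisfied.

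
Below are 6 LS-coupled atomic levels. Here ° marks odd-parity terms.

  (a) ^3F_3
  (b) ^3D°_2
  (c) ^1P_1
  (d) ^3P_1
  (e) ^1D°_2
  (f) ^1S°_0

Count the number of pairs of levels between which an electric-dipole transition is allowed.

(a)–(b): allowed.
(a)–(c): forbidden (parity, ΔS, ΔL, ΔJ).
(a)–(d): forbidden (parity, ΔL, ΔJ).
(a)–(e): forbidden (ΔS).
(a)–(f): forbidden (ΔS, ΔL, ΔJ).
(b)–(c): forbidden (ΔS).
(b)–(d): allowed.
(b)–(e): forbidden (parity, ΔS).
(b)–(f): forbidden (parity, ΔS, ΔL, ΔJ).
(c)–(d): forbidden (parity, ΔS).
(c)–(e): allowed.
(c)–(f): allowed.
(d)–(e): forbidden (ΔS).
(d)–(f): forbidden (ΔS).
(e)–(f): forbidden (parity, ΔL, ΔJ).
Allowed pairs: 4 of 15.

4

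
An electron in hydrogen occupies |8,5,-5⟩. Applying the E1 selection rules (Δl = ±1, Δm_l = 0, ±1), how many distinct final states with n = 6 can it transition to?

E1 requires Δl = ±1, so l_f ∈ {4, 6}; with 0 ≤ l_f ≤ n_f−1 = 5, the allowed l_f values are {4}.
For l_f = 4: m_f ∈ {m_i−1, m_i, m_i+1} ∩ [−4, 4] = {-4} → 1 state.
Total: 1.

1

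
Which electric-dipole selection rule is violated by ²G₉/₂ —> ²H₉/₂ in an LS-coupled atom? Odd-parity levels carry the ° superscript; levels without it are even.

Initial level: S=1/2, L=4, J=9/2, parity even. Final level: S=1/2, L=5, J=9/2, parity even.
Parity must change: even → even — violated.
ΔS = 0: S: 1/2 → 1/2 — satisfied.
ΔL = 0, ±1 (not L=0↔0): L: 4 → 5, ΔL = +1 — satisfied.
ΔJ = 0, ±1 (not J=0↔0): J: 9/2 → 9/2, ΔJ = +0 — satisfied.

parity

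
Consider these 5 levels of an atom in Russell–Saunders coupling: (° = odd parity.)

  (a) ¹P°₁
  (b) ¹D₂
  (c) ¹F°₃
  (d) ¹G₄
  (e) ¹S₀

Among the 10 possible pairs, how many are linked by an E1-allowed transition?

4

(a)–(b): allowed.
(a)–(c): forbidden (parity, ΔL, ΔJ).
(a)–(d): forbidden (ΔL, ΔJ).
(a)–(e): allowed.
(b)–(c): allowed.
(b)–(d): forbidden (parity, ΔL, ΔJ).
(b)–(e): forbidden (parity, ΔL, ΔJ).
(c)–(d): allowed.
(c)–(e): forbidden (ΔL, ΔJ).
(d)–(e): forbidden (parity, ΔL, ΔJ).
Allowed pairs: 4 of 10.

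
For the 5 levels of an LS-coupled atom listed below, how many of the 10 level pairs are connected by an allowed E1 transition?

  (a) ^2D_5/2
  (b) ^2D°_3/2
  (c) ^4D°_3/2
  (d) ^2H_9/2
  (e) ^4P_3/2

(a)–(b): allowed.
(a)–(c): forbidden (ΔS).
(a)–(d): forbidden (parity, ΔL, ΔJ).
(a)–(e): forbidden (parity, ΔS).
(b)–(c): forbidden (parity, ΔS).
(b)–(d): forbidden (ΔL, ΔJ).
(b)–(e): forbidden (ΔS).
(c)–(d): forbidden (ΔS, ΔL, ΔJ).
(c)–(e): allowed.
(d)–(e): forbidden (parity, ΔS, ΔL, ΔJ).
Allowed pairs: 2 of 10.

2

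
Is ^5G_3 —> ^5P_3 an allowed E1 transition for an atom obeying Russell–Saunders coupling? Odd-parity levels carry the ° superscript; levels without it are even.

forbidden

Parity must change: even → even — fails.
ΔS = 0: S: 2 → 2 — passes.
ΔL = 0, ±1 (not L=0↔0): L: 4 → 1, ΔL = -3 — fails.
ΔJ = 0, ±1 (not J=0↔0): J: 3 → 3, ΔJ = +0 — passes.
Rule(s) violated: parity, ΔL.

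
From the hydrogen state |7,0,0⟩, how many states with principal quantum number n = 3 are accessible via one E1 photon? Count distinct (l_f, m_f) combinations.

3

E1 requires Δl = ±1, so l_f ∈ {-1, 1}; with 0 ≤ l_f ≤ n_f−1 = 2, the allowed l_f values are {1}.
For l_f = 1: m_f ∈ {m_i−1, m_i, m_i+1} ∩ [−1, 1] = {-1, 0, 1} → 3 states.
Total: 3.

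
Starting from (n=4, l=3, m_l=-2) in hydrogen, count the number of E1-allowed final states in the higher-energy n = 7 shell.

5

E1 requires Δl = ±1, so l_f ∈ {2, 4}; with 0 ≤ l_f ≤ n_f−1 = 6, the allowed l_f values are {2, 4}.
For l_f = 2: m_f ∈ {m_i−1, m_i, m_i+1} ∩ [−2, 2] = {-2, -1} → 2 states.
For l_f = 4: m_f ∈ {m_i−1, m_i, m_i+1} ∩ [−4, 4] = {-3, -2, -1} → 3 states.
Total: 5.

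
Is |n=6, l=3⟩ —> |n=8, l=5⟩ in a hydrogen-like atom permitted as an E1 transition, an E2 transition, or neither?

E2

Δl = 5 − 3 = +2; l_i + l_f = 8.
E1 (Δl = ±1): not satisfied.
E2 (Δl = 0,±2, l_i+l_f ≥ 2): satisfied.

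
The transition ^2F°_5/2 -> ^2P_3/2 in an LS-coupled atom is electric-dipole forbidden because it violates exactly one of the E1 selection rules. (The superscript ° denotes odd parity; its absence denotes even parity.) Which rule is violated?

Reading off the term symbols: S 1/2→1/2, L 3→1, J 5/2→3/2, parity odd→even.
Parity must change: odd → even — ✓.
ΔJ = 0, ±1 (not J=0↔0): J: 5/2 → 3/2, ΔJ = -1 — ✓.
ΔS = 0: S: 1/2 → 1/2 — ✓.
ΔL = 0, ±1 (not L=0↔0): L: 3 → 1, ΔL = -2 — ✗.

the ΔL = 0, ±1 rule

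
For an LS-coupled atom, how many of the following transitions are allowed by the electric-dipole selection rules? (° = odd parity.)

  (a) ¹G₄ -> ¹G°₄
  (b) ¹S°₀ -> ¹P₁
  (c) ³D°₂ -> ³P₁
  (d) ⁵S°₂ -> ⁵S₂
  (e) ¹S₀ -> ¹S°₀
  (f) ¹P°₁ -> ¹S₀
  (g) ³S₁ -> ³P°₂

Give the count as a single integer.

5

(a) allowed
(b) allowed
(c) allowed
(d) forbidden (ΔL fails)
(e) forbidden (ΔL, ΔJ fail)
(f) allowed
(g) allowed
Total allowed: 5 of 7.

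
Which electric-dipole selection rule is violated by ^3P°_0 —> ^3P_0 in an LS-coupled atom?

Reading off the term symbols: S 1→1, L 1→1, J 0→0, parity odd→even.
ΔJ = 0, ±1 (not J=0↔0): J: 0 → 0, ΔJ = +0 — fails.
ΔL = 0, ±1 (not L=0↔0): L: 1 → 1, ΔL = +0 — passes.
Parity must change: odd → even — passes.
ΔS = 0: S: 1 → 1 — passes.

the J=0 ↔ J=0 exclusion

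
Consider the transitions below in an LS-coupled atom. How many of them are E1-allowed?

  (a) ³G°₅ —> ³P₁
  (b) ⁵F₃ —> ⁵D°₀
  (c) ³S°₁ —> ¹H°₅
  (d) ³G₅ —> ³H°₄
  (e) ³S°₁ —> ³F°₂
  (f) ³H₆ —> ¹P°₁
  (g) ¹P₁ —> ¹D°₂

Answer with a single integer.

(a) forbidden (ΔL, ΔJ fail)
(b) forbidden (ΔJ fails)
(c) forbidden (parity, ΔS, ΔL, ΔJ fail)
(d) allowed
(e) forbidden (parity, ΔL fail)
(f) forbidden (ΔS, ΔL, ΔJ fail)
(g) allowed
Total allowed: 2 of 7.

2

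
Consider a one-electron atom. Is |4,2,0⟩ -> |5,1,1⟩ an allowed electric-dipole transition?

Δl = 1 − 2 = -1; the E1 rule Δl = ±1 is passes.
Δm_l = 1 − (0) = +1. E1 requires Δm_l = 0, ±1: passes.
All E1 selection rules are satisfied.

allowed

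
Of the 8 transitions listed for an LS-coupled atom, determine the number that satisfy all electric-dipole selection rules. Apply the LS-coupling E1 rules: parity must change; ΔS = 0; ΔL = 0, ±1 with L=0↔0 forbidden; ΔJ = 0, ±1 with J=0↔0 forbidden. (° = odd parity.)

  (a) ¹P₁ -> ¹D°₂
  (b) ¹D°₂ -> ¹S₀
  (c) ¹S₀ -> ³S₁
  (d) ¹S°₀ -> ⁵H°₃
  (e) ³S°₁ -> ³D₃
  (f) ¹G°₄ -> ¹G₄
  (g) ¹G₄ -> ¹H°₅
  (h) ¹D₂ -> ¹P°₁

4

(a) allowed
(b) forbidden (ΔL, ΔJ fail)
(c) forbidden (parity, ΔS, ΔL fail)
(d) forbidden (parity, ΔS, ΔL, ΔJ fail)
(e) forbidden (ΔL, ΔJ fail)
(f) allowed
(g) allowed
(h) allowed
Total allowed: 4 of 8.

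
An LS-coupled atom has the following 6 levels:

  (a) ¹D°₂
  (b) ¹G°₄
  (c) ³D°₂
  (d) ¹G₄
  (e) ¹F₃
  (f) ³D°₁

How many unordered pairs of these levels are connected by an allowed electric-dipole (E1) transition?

3

(a)–(b): forbidden (parity, ΔL, ΔJ).
(a)–(c): forbidden (parity, ΔS).
(a)–(d): forbidden (ΔL, ΔJ).
(a)–(e): allowed.
(a)–(f): forbidden (parity, ΔS).
(b)–(c): forbidden (parity, ΔS, ΔL, ΔJ).
(b)–(d): allowed.
(b)–(e): allowed.
(b)–(f): forbidden (parity, ΔS, ΔL, ΔJ).
(c)–(d): forbidden (ΔS, ΔL, ΔJ).
(c)–(e): forbidden (ΔS).
(c)–(f): forbidden (parity).
(d)–(e): forbidden (parity).
(d)–(f): forbidden (ΔS, ΔL, ΔJ).
(e)–(f): forbidden (ΔS, ΔJ).
Allowed pairs: 3 of 15.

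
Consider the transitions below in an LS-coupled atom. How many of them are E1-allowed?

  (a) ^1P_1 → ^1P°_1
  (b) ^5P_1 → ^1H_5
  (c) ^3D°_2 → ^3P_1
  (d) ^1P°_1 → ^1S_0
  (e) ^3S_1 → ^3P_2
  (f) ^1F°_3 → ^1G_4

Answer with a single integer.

(a) allowed
(b) forbidden (parity, ΔS, ΔL, ΔJ fail)
(c) allowed
(d) allowed
(e) forbidden (parity fails)
(f) allowed
Total allowed: 4 of 6.

4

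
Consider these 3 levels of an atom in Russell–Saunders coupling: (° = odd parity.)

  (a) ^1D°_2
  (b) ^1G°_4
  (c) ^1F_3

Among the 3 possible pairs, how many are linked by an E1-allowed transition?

(a)–(b): forbidden (parity, ΔL, ΔJ).
(a)–(c): allowed.
(b)–(c): allowed.
Allowed pairs: 2 of 3.

2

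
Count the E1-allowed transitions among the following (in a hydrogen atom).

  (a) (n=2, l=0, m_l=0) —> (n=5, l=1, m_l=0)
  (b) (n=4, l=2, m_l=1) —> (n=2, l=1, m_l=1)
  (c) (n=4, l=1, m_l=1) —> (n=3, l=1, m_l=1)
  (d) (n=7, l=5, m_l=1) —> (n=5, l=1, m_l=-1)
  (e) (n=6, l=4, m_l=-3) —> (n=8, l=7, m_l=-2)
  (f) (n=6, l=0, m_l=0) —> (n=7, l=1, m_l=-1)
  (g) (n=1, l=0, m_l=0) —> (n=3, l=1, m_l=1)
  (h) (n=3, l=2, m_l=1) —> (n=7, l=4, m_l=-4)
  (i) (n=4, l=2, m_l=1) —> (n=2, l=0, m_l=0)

4

(a) allowed
(b) allowed
(c) forbidden — Δl = +0 (E1 requires Δl = ±1)
(d) forbidden — Δl = -4 (E1 requires Δl = ±1); Δm_l = -2 (E1 requires Δm_l = 0, ±1)
(e) forbidden — Δl = +3 (E1 requires Δl = ±1)
(f) allowed
(g) allowed
(h) forbidden — Δl = +2 (E1 requires Δl = ±1); Δm_l = -5 (E1 requires Δm_l = 0, ±1)
(i) forbidden — Δl = -2 (E1 requires Δl = ±1)
Total allowed: 4 of 9.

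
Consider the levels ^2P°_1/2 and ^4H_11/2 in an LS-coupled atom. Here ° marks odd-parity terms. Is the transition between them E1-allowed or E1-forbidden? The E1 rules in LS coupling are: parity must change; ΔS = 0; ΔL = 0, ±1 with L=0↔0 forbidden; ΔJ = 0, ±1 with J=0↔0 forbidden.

Reading off the term symbols: S 1/2→3/2, L 1→5, J 1/2→11/2, parity odd→even.
Parity must change: odd → even — ✓.
ΔS = 0: S: 1/2 → 3/2 — ✗.
ΔL = 0, ±1 (not L=0↔0): L: 1 → 5, ΔL = +4 — ✗.
ΔJ = 0, ±1 (not J=0↔0): J: 1/2 → 11/2, ΔJ = +5 — ✗.
Rule(s) violated: ΔS, ΔL, ΔJ.

forbidden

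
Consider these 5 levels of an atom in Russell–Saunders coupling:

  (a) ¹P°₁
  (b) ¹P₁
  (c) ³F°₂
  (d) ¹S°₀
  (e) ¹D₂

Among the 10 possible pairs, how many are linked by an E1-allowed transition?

3

(a)–(b): allowed.
(a)–(c): forbidden (parity, ΔS, ΔL).
(a)–(d): forbidden (parity).
(a)–(e): allowed.
(b)–(c): forbidden (ΔS, ΔL).
(b)–(d): allowed.
(b)–(e): forbidden (parity).
(c)–(d): forbidden (parity, ΔS, ΔL, ΔJ).
(c)–(e): forbidden (ΔS).
(d)–(e): forbidden (ΔL, ΔJ).
Allowed pairs: 3 of 10.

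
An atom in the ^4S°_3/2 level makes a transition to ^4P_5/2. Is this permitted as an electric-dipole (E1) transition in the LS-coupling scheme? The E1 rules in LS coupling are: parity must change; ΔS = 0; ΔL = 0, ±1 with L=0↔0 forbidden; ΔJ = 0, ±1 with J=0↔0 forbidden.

Initial level: S=3/2, L=0, J=3/2, parity odd. Final level: S=3/2, L=1, J=5/2, parity even.
Parity must change: odd → even — ok.
ΔS = 0: S: 3/2 → 3/2 — ok.
ΔL = 0, ±1 (not L=0↔0): L: 0 → 1, ΔL = +1 — ok.
ΔJ = 0, ±1 (not J=0↔0): J: 3/2 → 5/2, ΔJ = +1 — ok.
All four E1 rules are satisfied.

allowed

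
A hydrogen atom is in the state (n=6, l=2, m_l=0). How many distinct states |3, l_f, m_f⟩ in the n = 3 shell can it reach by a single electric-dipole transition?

E1 requires Δl = ±1, so l_f ∈ {1, 3}; with 0 ≤ l_f ≤ n_f−1 = 2, the allowed l_f values are {1}.
For l_f = 1: m_f ∈ {m_i−1, m_i, m_i+1} ∩ [−1, 1] = {-1, 0, 1} → 3 states.
Total: 3.

3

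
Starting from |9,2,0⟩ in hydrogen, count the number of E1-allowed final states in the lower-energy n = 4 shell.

6

E1 requires Δl = ±1, so l_f ∈ {1, 3}; with 0 ≤ l_f ≤ n_f−1 = 3, the allowed l_f values are {1, 3}.
For l_f = 1: m_f ∈ {m_i−1, m_i, m_i+1} ∩ [−1, 1] = {-1, 0, 1} → 3 states.
For l_f = 3: m_f ∈ {m_i−1, m_i, m_i+1} ∩ [−3, 3] = {-1, 0, 1} → 3 states.
Total: 6.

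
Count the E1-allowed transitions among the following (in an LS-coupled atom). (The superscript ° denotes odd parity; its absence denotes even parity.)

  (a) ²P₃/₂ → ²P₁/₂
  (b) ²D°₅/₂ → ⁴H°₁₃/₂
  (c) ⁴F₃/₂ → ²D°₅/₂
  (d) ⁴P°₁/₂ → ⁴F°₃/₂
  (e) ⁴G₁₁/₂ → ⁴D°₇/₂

0

(a) forbidden (parity fails)
(b) forbidden (parity, ΔS, ΔL, ΔJ fail)
(c) forbidden (ΔS fails)
(d) forbidden (parity, ΔL fail)
(e) forbidden (ΔL, ΔJ fail)
Total allowed: 0 of 5.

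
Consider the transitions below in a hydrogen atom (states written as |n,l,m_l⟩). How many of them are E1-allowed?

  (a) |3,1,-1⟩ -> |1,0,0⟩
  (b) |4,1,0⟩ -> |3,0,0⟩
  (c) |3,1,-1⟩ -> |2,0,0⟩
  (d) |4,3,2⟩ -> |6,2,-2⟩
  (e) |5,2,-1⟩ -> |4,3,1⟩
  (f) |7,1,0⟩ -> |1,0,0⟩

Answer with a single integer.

4

(a) allowed
(b) allowed
(c) allowed
(d) forbidden — Δm_l = -4 (E1 requires Δm_l = 0, ±1)
(e) forbidden — Δm_l = +2 (E1 requires Δm_l = 0, ±1)
(f) allowed
Total allowed: 4 of 6.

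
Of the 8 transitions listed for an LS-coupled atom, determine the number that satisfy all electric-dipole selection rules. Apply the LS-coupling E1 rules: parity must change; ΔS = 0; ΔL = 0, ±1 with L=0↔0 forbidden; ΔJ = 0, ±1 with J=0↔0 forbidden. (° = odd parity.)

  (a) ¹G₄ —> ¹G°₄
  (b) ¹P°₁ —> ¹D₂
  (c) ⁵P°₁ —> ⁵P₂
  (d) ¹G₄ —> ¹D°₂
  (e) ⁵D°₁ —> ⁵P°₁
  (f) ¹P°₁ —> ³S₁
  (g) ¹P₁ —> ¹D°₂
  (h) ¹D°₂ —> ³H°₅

4

(a) allowed
(b) allowed
(c) allowed
(d) forbidden (ΔL, ΔJ fail)
(e) forbidden (parity fails)
(f) forbidden (ΔS fails)
(g) allowed
(h) forbidden (parity, ΔS, ΔL, ΔJ fail)
Total allowed: 4 of 8.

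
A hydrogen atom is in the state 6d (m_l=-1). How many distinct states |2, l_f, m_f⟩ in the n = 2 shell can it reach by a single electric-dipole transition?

E1 requires Δl = ±1, so l_f ∈ {1, 3}; with 0 ≤ l_f ≤ n_f−1 = 1, the allowed l_f values are {1}.
For l_f = 1: m_f ∈ {m_i−1, m_i, m_i+1} ∩ [−1, 1] = {-1, 0} → 2 states.
Total: 2.

2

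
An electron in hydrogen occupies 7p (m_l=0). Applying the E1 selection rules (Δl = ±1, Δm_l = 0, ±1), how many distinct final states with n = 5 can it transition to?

E1 requires Δl = ±1, so l_f ∈ {0, 2}; with 0 ≤ l_f ≤ n_f−1 = 4, the allowed l_f values are {0, 2}.
For l_f = 0: m_f ∈ {m_i−1, m_i, m_i+1} ∩ [−0, 0] = {0} → 1 state.
For l_f = 2: m_f ∈ {m_i−1, m_i, m_i+1} ∩ [−2, 2] = {-1, 0, 1} → 3 states.
Total: 4.

4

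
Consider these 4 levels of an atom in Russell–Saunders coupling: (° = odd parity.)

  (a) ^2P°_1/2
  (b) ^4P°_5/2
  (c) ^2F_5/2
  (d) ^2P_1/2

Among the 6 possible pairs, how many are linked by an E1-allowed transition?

(a)–(b): forbidden (parity, ΔS, ΔJ).
(a)–(c): forbidden (ΔL, ΔJ).
(a)–(d): allowed.
(b)–(c): forbidden (ΔS, ΔL).
(b)–(d): forbidden (ΔS, ΔJ).
(c)–(d): forbidden (parity, ΔL, ΔJ).
Allowed pairs: 1 of 6.

1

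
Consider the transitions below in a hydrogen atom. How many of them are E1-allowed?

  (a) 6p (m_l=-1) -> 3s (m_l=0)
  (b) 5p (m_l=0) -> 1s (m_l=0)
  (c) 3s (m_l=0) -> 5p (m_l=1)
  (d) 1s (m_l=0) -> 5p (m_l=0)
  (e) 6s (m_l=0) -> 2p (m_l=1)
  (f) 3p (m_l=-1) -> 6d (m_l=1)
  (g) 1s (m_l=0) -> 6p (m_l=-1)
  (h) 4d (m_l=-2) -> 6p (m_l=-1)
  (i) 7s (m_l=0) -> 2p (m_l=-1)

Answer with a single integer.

(a) allowed
(b) allowed
(c) allowed
(d) allowed
(e) allowed
(f) forbidden — Δm_l = +2 (E1 requires Δm_l = 0, ±1)
(g) allowed
(h) allowed
(i) allowed
Total allowed: 8 of 9.

8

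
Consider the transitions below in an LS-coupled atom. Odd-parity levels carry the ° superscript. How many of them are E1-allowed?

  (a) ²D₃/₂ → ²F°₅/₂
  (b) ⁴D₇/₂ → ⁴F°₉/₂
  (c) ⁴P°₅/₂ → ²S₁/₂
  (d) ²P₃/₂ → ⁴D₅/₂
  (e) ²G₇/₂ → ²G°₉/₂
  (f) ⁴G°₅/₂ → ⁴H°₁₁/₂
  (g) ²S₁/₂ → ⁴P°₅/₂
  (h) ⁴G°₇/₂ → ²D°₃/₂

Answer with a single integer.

3

(a) allowed
(b) allowed
(c) forbidden (ΔS, ΔJ fail)
(d) forbidden (parity, ΔS fail)
(e) allowed
(f) forbidden (parity, ΔJ fail)
(g) forbidden (ΔS, ΔJ fail)
(h) forbidden (parity, ΔS, ΔL, ΔJ fail)
Total allowed: 3 of 8.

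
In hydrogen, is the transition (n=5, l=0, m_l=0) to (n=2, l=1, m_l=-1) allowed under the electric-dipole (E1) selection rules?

l: 0 → 1 (Δl = +1). Δl = ±1 ✓.
m_l: 0 → -1 (Δm_l = -1). |Δm_l| ≤ 1 ✓.
All E1 selection rules are satisfied.

allowed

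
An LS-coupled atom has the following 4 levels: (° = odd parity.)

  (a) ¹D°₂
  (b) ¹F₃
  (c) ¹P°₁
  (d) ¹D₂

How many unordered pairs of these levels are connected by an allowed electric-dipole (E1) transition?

3

(a)–(b): allowed.
(a)–(c): forbidden (parity).
(a)–(d): allowed.
(b)–(c): forbidden (ΔL, ΔJ).
(b)–(d): forbidden (parity).
(c)–(d): allowed.
Allowed pairs: 3 of 6.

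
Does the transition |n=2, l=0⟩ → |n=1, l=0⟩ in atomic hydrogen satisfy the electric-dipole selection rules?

forbidden

Δl = 0 − 0 = +0; the E1 rule Δl = ±1 is fails.
The transition is electric-dipole forbidden.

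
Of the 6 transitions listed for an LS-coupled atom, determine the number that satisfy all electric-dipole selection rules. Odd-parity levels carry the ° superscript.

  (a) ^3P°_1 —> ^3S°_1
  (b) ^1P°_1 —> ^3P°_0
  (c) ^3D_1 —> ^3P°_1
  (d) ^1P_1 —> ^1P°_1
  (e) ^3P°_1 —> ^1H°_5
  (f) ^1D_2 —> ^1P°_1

(a) forbidden (parity fails)
(b) forbidden (parity, ΔS fail)
(c) allowed
(d) allowed
(e) forbidden (parity, ΔS, ΔL, ΔJ fail)
(f) allowed
Total allowed: 3 of 6.

3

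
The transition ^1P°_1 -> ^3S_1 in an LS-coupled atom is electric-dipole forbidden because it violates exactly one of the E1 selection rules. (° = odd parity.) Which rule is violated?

Initial level: S=0, L=1, J=1, parity odd. Final level: S=1, L=0, J=1, parity even.
Parity must change: odd → even — ok.
ΔS = 0: S: 0 → 1 — fails.
ΔL = 0, ±1 (not L=0↔0): L: 1 → 0, ΔL = -1 — ok.
ΔJ = 0, ±1 (not J=0↔0): J: 1 → 1, ΔJ = +0 — ok.

the ΔS = 0 rule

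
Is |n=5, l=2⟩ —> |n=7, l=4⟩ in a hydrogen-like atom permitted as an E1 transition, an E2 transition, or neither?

E2

Δl = 4 − 2 = +2; l_i + l_f = 6.
E1 (Δl = ±1): not satisfied.
E2 (Δl = 0,±2, l_i+l_f ≥ 2): satisfied.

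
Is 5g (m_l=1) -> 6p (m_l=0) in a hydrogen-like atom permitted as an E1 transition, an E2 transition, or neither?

neither

Δl = 1 − 4 = -3; l_i + l_f = 5.
Δm_l = -1.
E1 (Δl = ±1, |Δm_l| ≤ 1): not satisfied.
E2 (Δl = 0,±2, l_i+l_f ≥ 2, |Δm_l| ≤ 2): not satisfied.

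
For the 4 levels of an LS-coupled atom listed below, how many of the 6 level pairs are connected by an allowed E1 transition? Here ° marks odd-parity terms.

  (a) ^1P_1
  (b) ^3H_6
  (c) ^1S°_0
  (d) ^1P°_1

(a)–(b): forbidden (parity, ΔS, ΔL, ΔJ).
(a)–(c): allowed.
(a)–(d): allowed.
(b)–(c): forbidden (ΔS, ΔL, ΔJ).
(b)–(d): forbidden (ΔS, ΔL, ΔJ).
(c)–(d): forbidden (parity).
Allowed pairs: 2 of 6.

2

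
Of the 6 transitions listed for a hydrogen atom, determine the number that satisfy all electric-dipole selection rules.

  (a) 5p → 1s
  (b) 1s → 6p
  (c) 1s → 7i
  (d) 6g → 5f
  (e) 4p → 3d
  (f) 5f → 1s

(a) allowed
(b) allowed
(c) forbidden — Δl = +6 (E1 requires Δl = ±1)
(d) allowed
(e) allowed
(f) forbidden — Δl = -3 (E1 requires Δl = ±1)
Total allowed: 4 of 6.

4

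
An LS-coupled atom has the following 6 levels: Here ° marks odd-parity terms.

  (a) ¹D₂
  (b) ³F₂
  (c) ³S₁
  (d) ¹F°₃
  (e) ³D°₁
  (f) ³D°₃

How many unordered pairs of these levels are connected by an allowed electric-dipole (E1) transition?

(a)–(b): forbidden (parity, ΔS).
(a)–(c): forbidden (parity, ΔS, ΔL).
(a)–(d): allowed.
(a)–(e): forbidden (ΔS).
(a)–(f): forbidden (ΔS).
(b)–(c): forbidden (parity, ΔL).
(b)–(d): forbidden (ΔS).
(b)–(e): allowed.
(b)–(f): allowed.
(c)–(d): forbidden (ΔS, ΔL, ΔJ).
(c)–(e): forbidden (ΔL).
(c)–(f): forbidden (ΔL, ΔJ).
(d)–(e): forbidden (parity, ΔS, ΔJ).
(d)–(f): forbidden (parity, ΔS).
(e)–(f): forbidden (parity, ΔJ).
Allowed pairs: 3 of 15.

3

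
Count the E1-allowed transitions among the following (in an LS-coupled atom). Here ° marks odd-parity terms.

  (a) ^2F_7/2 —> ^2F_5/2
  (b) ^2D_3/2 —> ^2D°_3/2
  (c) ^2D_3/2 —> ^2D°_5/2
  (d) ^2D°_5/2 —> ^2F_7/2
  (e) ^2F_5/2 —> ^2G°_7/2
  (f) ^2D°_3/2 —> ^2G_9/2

(a) forbidden (parity fails)
(b) allowed
(c) allowed
(d) allowed
(e) allowed
(f) forbidden (ΔL, ΔJ fail)
Total allowed: 4 of 6.

4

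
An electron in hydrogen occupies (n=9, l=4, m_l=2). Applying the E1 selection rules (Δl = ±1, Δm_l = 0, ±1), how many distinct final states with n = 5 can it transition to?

3

E1 requires Δl = ±1, so l_f ∈ {3, 5}; with 0 ≤ l_f ≤ n_f−1 = 4, the allowed l_f values are {3}.
For l_f = 3: m_f ∈ {m_i−1, m_i, m_i+1} ∩ [−3, 3] = {1, 2, 3} → 3 states.
Total: 3.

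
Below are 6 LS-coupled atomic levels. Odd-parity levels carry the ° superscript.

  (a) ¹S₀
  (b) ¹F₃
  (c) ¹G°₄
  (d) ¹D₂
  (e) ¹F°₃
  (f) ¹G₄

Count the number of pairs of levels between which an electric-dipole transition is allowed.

(a)–(b): forbidden (parity, ΔL, ΔJ).
(a)–(c): forbidden (ΔL, ΔJ).
(a)–(d): forbidden (parity, ΔL, ΔJ).
(a)–(e): forbidden (ΔL, ΔJ).
(a)–(f): forbidden (parity, ΔL, ΔJ).
(b)–(c): allowed.
(b)–(d): forbidden (parity).
(b)–(e): allowed.
(b)–(f): forbidden (parity).
(c)–(d): forbidden (ΔL, ΔJ).
(c)–(e): forbidden (parity).
(c)–(f): allowed.
(d)–(e): allowed.
(d)–(f): forbidden (parity, ΔL, ΔJ).
(e)–(f): allowed.
Allowed pairs: 5 of 15.

5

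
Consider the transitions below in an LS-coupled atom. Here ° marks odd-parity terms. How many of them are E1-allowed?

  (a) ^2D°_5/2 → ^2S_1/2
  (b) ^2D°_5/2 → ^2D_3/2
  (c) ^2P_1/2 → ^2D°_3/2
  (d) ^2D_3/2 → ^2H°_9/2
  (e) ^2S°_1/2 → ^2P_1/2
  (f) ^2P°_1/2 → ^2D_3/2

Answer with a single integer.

(a) forbidden (ΔL, ΔJ fail)
(b) allowed
(c) allowed
(d) forbidden (ΔL, ΔJ fail)
(e) allowed
(f) allowed
Total allowed: 4 of 6.

4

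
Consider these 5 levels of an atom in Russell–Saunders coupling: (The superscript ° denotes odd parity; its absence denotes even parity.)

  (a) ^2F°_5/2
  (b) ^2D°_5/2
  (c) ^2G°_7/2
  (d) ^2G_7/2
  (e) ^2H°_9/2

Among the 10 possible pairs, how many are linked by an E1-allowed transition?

3

(a)–(b): forbidden (parity).
(a)–(c): forbidden (parity).
(a)–(d): allowed.
(a)–(e): forbidden (parity, ΔL, ΔJ).
(b)–(c): forbidden (parity, ΔL).
(b)–(d): forbidden (ΔL).
(b)–(e): forbidden (parity, ΔL, ΔJ).
(c)–(d): allowed.
(c)–(e): forbidden (parity).
(d)–(e): allowed.
Allowed pairs: 3 of 10.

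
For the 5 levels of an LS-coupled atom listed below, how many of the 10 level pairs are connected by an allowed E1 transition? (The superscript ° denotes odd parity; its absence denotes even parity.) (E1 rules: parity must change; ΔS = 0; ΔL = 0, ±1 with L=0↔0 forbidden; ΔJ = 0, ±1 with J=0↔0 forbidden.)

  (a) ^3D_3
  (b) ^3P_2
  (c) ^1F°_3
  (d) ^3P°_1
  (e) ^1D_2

(a)–(b): forbidden (parity).
(a)–(c): forbidden (ΔS).
(a)–(d): forbidden (ΔJ).
(a)–(e): forbidden (parity, ΔS).
(b)–(c): forbidden (ΔS, ΔL).
(b)–(d): allowed.
(b)–(e): forbidden (parity, ΔS).
(c)–(d): forbidden (parity, ΔS, ΔL, ΔJ).
(c)–(e): allowed.
(d)–(e): forbidden (ΔS).
Allowed pairs: 2 of 10.

2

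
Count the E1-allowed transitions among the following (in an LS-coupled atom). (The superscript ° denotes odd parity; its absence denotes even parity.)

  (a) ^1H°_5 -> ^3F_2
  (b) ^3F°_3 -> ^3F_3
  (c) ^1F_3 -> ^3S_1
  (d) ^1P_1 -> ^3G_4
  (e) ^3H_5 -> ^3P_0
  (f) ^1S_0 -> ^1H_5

1

(a) forbidden (ΔS, ΔL, ΔJ fail)
(b) allowed
(c) forbidden (parity, ΔS, ΔL, ΔJ fail)
(d) forbidden (parity, ΔS, ΔL, ΔJ fail)
(e) forbidden (parity, ΔL, ΔJ fail)
(f) forbidden (parity, ΔL, ΔJ fail)
Total allowed: 1 of 6.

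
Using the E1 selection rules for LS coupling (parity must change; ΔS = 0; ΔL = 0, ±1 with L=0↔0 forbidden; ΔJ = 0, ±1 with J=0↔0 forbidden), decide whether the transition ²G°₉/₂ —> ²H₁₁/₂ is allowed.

Parity must change: odd → even — ✓.
ΔS = 0: S: 1/2 → 1/2 — ✓.
ΔL = 0, ±1 (not L=0↔0): L: 4 → 5, ΔL = +1 — ✓.
ΔJ = 0, ±1 (not J=0↔0): J: 9/2 → 11/2, ΔJ = +1 — ✓.
All four E1 rules are satisfied.

allowed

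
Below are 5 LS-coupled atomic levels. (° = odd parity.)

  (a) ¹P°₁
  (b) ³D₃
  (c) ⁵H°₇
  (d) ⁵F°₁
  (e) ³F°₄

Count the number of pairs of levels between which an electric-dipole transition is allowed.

1

(a)–(b): forbidden (ΔS, ΔJ).
(a)–(c): forbidden (parity, ΔS, ΔL, ΔJ).
(a)–(d): forbidden (parity, ΔS, ΔL).
(a)–(e): forbidden (parity, ΔS, ΔL, ΔJ).
(b)–(c): forbidden (ΔS, ΔL, ΔJ).
(b)–(d): forbidden (ΔS, ΔJ).
(b)–(e): allowed.
(c)–(d): forbidden (parity, ΔL, ΔJ).
(c)–(e): forbidden (parity, ΔS, ΔL, ΔJ).
(d)–(e): forbidden (parity, ΔS, ΔJ).
Allowed pairs: 1 of 10.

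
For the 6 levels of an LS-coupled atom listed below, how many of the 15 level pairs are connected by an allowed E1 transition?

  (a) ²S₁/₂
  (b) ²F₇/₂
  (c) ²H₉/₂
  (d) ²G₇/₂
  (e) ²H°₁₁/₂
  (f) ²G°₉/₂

(a)–(b): forbidden (parity, ΔL, ΔJ).
(a)–(c): forbidden (parity, ΔL, ΔJ).
(a)–(d): forbidden (parity, ΔL, ΔJ).
(a)–(e): forbidden (ΔL, ΔJ).
(a)–(f): forbidden (ΔL, ΔJ).
(b)–(c): forbidden (parity, ΔL).
(b)–(d): forbidden (parity).
(b)–(e): forbidden (ΔL, ΔJ).
(b)–(f): allowed.
(c)–(d): forbidden (parity).
(c)–(e): allowed.
(c)–(f): allowed.
(d)–(e): forbidden (ΔJ).
(d)–(f): allowed.
(e)–(f): forbidden (parity).
Allowed pairs: 4 of 15.

4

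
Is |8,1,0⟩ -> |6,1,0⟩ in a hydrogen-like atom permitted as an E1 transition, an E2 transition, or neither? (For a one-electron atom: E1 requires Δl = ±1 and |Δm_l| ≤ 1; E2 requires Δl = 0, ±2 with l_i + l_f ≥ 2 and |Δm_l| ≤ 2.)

E2

Δl = 1 − 1 = +0; l_i + l_f = 2.
Δm_l = +0.
E1 (Δl = ±1, |Δm_l| ≤ 1): not satisfied.
E2 (Δl = 0,±2, l_i+l_f ≥ 2, |Δm_l| ≤ 2): satisfied.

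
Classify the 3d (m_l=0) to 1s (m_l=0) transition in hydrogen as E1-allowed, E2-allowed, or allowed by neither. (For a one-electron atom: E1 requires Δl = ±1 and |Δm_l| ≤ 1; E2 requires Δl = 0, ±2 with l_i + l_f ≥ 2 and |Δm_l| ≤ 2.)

Δl = 0 − 2 = -2; l_i + l_f = 2.
Δm_l = +0.
E1 (Δl = ±1, |Δm_l| ≤ 1): not satisfied.
E2 (Δl = 0,±2, l_i+l_f ≥ 2, |Δm_l| ≤ 2): satisfied.

E2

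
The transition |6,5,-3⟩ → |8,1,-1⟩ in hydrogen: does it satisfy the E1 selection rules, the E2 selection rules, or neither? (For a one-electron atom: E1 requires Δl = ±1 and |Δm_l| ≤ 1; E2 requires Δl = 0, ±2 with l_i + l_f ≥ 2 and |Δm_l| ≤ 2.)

neither

Δl = 1 − 5 = -4; l_i + l_f = 6.
Δm_l = +2.
E1 (Δl = ±1, |Δm_l| ≤ 1): not satisfied.
E2 (Δl = 0,±2, l_i+l_f ≥ 2, |Δm_l| ≤ 2): not satisfied.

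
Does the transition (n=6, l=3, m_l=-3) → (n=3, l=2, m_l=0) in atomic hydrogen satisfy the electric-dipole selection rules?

forbidden

l: 3 → 2 (Δl = -1). Δl = ±1 ✓.
Δm_l = 0 − (-3) = +3. E1 requires Δm_l = 0, ±1: ✗.
The transition is electric-dipole forbidden.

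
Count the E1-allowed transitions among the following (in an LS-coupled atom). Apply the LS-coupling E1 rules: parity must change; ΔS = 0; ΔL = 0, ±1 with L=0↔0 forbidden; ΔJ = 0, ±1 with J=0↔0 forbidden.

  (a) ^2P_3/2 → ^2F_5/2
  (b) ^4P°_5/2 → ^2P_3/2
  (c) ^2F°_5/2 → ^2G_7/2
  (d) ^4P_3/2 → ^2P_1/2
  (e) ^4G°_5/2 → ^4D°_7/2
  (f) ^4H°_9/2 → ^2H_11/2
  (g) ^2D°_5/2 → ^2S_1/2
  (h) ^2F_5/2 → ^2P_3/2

1

(a) forbidden (parity, ΔL fail)
(b) forbidden (ΔS fails)
(c) allowed
(d) forbidden (parity, ΔS fail)
(e) forbidden (parity, ΔL fail)
(f) forbidden (ΔS fails)
(g) forbidden (ΔL, ΔJ fail)
(h) forbidden (parity, ΔL fail)
Total allowed: 1 of 8.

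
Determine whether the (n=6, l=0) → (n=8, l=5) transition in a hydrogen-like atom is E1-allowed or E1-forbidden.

Initial l = 0, final l = 5, so Δl = +5. E1 requires Δl = ±1: ✗.
The transition is electric-dipole forbidden.

forbidden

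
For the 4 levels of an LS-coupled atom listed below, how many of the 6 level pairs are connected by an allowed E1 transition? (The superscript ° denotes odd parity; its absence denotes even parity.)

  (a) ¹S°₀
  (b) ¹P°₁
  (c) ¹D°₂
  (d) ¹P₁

3

(a)–(b): forbidden (parity).
(a)–(c): forbidden (parity, ΔL, ΔJ).
(a)–(d): allowed.
(b)–(c): forbidden (parity).
(b)–(d): allowed.
(c)–(d): allowed.
Allowed pairs: 3 of 6.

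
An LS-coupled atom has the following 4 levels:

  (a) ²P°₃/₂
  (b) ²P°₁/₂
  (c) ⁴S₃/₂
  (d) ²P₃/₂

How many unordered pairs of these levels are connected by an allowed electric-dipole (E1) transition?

(a)–(b): forbidden (parity).
(a)–(c): forbidden (ΔS).
(a)–(d): allowed.
(b)–(c): forbidden (ΔS).
(b)–(d): allowed.
(c)–(d): forbidden (parity, ΔS).
Allowed pairs: 2 of 6.

2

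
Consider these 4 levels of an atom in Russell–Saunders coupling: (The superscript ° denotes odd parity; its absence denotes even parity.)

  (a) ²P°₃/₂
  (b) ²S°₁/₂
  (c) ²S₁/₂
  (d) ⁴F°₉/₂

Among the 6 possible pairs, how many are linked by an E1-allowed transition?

1

(a)–(b): forbidden (parity).
(a)–(c): allowed.
(a)–(d): forbidden (parity, ΔS, ΔL, ΔJ).
(b)–(c): forbidden (ΔL).
(b)–(d): forbidden (parity, ΔS, ΔL, ΔJ).
(c)–(d): forbidden (ΔS, ΔL, ΔJ).
Allowed pairs: 1 of 6.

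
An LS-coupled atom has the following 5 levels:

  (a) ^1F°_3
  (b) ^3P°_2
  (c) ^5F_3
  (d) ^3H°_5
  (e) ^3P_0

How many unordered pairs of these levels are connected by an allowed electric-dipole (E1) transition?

0

(a)–(b): forbidden (parity, ΔS, ΔL).
(a)–(c): forbidden (ΔS).
(a)–(d): forbidden (parity, ΔS, ΔL, ΔJ).
(a)–(e): forbidden (ΔS, ΔL, ΔJ).
(b)–(c): forbidden (ΔS, ΔL).
(b)–(d): forbidden (parity, ΔL, ΔJ).
(b)–(e): forbidden (ΔJ).
(c)–(d): forbidden (ΔS, ΔL, ΔJ).
(c)–(e): forbidden (parity, ΔS, ΔL, ΔJ).
(d)–(e): forbidden (ΔL, ΔJ).
Allowed pairs: 0 of 10.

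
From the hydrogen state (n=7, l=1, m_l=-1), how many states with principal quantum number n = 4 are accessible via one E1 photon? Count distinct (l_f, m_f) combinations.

4

E1 requires Δl = ±1, so l_f ∈ {0, 2}; with 0 ≤ l_f ≤ n_f−1 = 3, the allowed l_f values are {0, 2}.
For l_f = 0: m_f ∈ {m_i−1, m_i, m_i+1} ∩ [−0, 0] = {0} → 1 state.
For l_f = 2: m_f ∈ {m_i−1, m_i, m_i+1} ∩ [−2, 2] = {-2, -1, 0} → 3 states.
Total: 4.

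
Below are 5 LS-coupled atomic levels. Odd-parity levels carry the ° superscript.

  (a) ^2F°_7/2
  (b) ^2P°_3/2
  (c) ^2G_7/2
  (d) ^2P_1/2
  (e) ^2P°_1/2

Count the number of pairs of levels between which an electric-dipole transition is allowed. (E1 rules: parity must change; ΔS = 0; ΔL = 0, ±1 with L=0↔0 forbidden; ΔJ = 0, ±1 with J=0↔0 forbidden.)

3

(a)–(b): forbidden (parity, ΔL, ΔJ).
(a)–(c): allowed.
(a)–(d): forbidden (ΔL, ΔJ).
(a)–(e): forbidden (parity, ΔL, ΔJ).
(b)–(c): forbidden (ΔL, ΔJ).
(b)–(d): allowed.
(b)–(e): forbidden (parity).
(c)–(d): forbidden (parity, ΔL, ΔJ).
(c)–(e): forbidden (ΔL, ΔJ).
(d)–(e): allowed.
Allowed pairs: 3 of 10.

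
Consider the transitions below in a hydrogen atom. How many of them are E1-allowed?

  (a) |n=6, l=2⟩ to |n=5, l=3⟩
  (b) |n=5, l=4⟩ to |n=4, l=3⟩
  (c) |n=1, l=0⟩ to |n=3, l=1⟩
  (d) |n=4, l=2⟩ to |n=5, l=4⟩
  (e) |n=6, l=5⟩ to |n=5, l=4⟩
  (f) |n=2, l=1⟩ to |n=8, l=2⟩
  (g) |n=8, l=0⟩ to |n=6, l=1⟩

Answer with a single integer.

6

(a) allowed
(b) allowed
(c) allowed
(d) forbidden — Δl = +2 (E1 requires Δl = ±1)
(e) allowed
(f) allowed
(g) allowed
Total allowed: 6 of 7.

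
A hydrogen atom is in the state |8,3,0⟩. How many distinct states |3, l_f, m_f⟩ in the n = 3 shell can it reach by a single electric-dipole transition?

E1 requires Δl = ±1, so l_f ∈ {2, 4}; with 0 ≤ l_f ≤ n_f−1 = 2, the allowed l_f values are {2}.
For l_f = 2: m_f ∈ {m_i−1, m_i, m_i+1} ∩ [−2, 2] = {-1, 0, 1} → 3 states.
Total: 3.

3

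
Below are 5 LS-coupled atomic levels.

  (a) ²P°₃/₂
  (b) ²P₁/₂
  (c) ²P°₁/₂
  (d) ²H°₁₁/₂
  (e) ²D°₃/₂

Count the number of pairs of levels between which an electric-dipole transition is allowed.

3

(a)–(b): allowed.
(a)–(c): forbidden (parity).
(a)–(d): forbidden (parity, ΔL, ΔJ).
(a)–(e): forbidden (parity).
(b)–(c): allowed.
(b)–(d): forbidden (ΔL, ΔJ).
(b)–(e): allowed.
(c)–(d): forbidden (parity, ΔL, ΔJ).
(c)–(e): forbidden (parity).
(d)–(e): forbidden (parity, ΔL, ΔJ).
Allowed pairs: 3 of 10.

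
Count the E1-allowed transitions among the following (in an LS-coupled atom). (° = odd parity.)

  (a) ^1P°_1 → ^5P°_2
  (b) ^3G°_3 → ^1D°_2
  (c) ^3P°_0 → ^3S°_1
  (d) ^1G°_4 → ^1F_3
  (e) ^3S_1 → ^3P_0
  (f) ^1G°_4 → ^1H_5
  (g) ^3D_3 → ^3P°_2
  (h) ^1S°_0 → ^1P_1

(a) forbidden (parity, ΔS fail)
(b) forbidden (parity, ΔS, ΔL fail)
(c) forbidden (parity fails)
(d) allowed
(e) forbidden (parity fails)
(f) allowed
(g) allowed
(h) allowed
Total allowed: 4 of 8.

4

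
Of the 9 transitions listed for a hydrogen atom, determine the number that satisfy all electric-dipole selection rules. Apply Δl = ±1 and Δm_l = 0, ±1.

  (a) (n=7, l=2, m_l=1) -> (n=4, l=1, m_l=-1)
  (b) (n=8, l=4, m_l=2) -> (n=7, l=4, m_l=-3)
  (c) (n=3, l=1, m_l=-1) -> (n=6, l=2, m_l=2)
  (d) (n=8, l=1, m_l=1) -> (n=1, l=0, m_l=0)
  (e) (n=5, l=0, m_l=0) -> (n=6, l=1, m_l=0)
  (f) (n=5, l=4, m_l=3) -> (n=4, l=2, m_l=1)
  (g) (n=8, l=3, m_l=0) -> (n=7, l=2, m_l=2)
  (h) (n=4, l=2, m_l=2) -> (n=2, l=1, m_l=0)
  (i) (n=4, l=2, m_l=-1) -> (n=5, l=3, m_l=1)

2

(a) forbidden — Δm_l = -2 (E1 requires Δm_l = 0, ±1)
(b) forbidden — Δl = +0 (E1 requires Δl = ±1); Δm_l = -5 (E1 requires Δm_l = 0, ±1)
(c) forbidden — Δm_l = +3 (E1 requires Δm_l = 0, ±1)
(d) allowed
(e) allowed
(f) forbidden — Δl = -2 (E1 requires Δl = ±1); Δm_l = -2 (E1 requires Δm_l = 0, ±1)
(g) forbidden — Δm_l = +2 (E1 requires Δm_l = 0, ±1)
(h) forbidden — Δm_l = -2 (E1 requires Δm_l = 0, ±1)
(i) forbidden — Δm_l = +2 (E1 requires Δm_l = 0, ±1)
Total allowed: 2 of 9.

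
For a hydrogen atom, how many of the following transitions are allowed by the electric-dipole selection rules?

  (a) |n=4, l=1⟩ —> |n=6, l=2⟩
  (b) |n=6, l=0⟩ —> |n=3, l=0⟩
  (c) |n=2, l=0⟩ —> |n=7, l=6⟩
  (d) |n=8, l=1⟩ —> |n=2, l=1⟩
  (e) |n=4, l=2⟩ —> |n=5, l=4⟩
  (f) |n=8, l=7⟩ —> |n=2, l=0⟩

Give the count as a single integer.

(a) allowed
(b) forbidden — Δl = +0 (E1 requires Δl = ±1)
(c) forbidden — Δl = +6 (E1 requires Δl = ±1)
(d) forbidden — Δl = +0 (E1 requires Δl = ±1)
(e) forbidden — Δl = +2 (E1 requires Δl = ±1)
(f) forbidden — Δl = -7 (E1 requires Δl = ±1)
Total allowed: 1 of 6.

1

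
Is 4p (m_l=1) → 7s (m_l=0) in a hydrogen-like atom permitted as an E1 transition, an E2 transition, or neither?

E1

Δl = 0 − 1 = -1; l_i + l_f = 1.
Δm_l = -1.
E1 (Δl = ±1, |Δm_l| ≤ 1): satisfied.
E2 (Δl = 0,±2, l_i+l_f ≥ 2, |Δm_l| ≤ 2): not satisfied.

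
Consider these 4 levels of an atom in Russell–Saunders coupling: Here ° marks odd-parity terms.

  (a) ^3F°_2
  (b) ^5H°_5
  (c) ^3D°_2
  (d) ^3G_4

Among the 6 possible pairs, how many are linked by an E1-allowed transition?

0

(a)–(b): forbidden (parity, ΔS, ΔL, ΔJ).
(a)–(c): forbidden (parity).
(a)–(d): forbidden (ΔJ).
(b)–(c): forbidden (parity, ΔS, ΔL, ΔJ).
(b)–(d): forbidden (ΔS).
(c)–(d): forbidden (ΔL, ΔJ).
Allowed pairs: 0 of 6.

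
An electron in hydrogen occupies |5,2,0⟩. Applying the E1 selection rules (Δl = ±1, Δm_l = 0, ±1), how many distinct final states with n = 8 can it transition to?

E1 requires Δl = ±1, so l_f ∈ {1, 3}; with 0 ≤ l_f ≤ n_f−1 = 7, the allowed l_f values are {1, 3}.
For l_f = 1: m_f ∈ {m_i−1, m_i, m_i+1} ∩ [−1, 1] = {-1, 0, 1} → 3 states.
For l_f = 3: m_f ∈ {m_i−1, m_i, m_i+1} ∩ [−3, 3] = {-1, 0, 1} → 3 states.
Total: 6.

6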